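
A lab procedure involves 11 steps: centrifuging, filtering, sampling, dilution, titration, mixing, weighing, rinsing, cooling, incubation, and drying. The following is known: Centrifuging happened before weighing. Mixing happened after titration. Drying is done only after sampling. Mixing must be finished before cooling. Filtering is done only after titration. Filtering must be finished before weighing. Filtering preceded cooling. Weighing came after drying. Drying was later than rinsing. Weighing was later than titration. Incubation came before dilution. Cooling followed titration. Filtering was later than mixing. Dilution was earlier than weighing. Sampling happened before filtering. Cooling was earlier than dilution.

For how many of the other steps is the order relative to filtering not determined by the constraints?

Forced before filtering: mixing, sampling, and titration; forced after filtering: cooling, dilution, and weighing.
That leaves centrifuging, drying, incubation, and rinsing with no forced order relative to filtering — 4.

4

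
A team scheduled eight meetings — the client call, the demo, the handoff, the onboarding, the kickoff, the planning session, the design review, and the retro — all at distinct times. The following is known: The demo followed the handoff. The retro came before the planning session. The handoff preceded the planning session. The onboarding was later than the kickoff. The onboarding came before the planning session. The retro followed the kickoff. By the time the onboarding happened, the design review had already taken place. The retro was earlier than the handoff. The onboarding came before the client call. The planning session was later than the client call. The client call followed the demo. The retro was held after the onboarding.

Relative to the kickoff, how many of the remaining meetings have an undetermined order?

Forced after the kickoff: the client call, the demo, the handoff, the onboarding, the planning session, and the retro.
That leaves the design review with no forced order relative to the kickoff — 1.

1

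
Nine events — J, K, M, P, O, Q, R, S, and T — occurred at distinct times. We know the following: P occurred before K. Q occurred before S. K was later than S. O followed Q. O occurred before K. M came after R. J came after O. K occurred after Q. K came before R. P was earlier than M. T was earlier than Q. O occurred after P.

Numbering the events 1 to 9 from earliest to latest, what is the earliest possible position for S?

Q and T must both come before S — 2 forced predecessors.
Nothing else is forced ahead of S, so its earliest slot is position 2 + 1 = 3.

3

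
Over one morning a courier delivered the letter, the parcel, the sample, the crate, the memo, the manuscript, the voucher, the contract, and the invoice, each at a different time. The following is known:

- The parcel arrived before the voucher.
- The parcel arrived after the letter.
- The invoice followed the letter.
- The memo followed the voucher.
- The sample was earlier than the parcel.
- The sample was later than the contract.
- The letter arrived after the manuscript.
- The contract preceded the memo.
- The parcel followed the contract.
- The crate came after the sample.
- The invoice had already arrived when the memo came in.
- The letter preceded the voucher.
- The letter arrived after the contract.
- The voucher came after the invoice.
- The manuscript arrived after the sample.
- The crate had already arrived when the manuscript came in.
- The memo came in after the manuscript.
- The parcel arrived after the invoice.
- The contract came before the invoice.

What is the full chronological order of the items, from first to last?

the contract, the sample, the crate, the manuscript, the letter, the invoice, the parcel, the voucher, the memo

The constraints fix every adjacent pair, so only one ordering works:
the contract → the sample → the crate → the manuscript → the letter → the invoice → the parcel → the voucher → the memo.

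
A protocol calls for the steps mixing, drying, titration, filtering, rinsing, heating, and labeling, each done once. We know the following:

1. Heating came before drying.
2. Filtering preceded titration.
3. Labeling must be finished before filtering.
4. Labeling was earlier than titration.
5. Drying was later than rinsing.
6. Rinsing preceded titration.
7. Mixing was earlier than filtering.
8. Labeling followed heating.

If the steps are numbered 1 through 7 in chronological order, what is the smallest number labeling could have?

Heating must come before labeling — 1 forced predecessor.
Nothing else is forced ahead of labeling, so its earliest slot is position 1 + 1 = 2.

2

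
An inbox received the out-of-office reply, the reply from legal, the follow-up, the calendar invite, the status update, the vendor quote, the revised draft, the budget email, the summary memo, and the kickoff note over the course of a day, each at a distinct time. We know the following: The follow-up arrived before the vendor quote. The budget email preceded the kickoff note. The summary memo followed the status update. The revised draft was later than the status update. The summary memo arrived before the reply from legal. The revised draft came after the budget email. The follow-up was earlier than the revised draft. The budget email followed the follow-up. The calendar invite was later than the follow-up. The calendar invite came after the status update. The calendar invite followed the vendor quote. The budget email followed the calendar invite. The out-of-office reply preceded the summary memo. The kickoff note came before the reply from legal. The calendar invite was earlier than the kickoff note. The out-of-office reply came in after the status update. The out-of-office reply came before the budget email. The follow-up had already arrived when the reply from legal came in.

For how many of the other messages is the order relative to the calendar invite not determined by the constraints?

Forced before the calendar invite: the follow-up, the status update, and the vendor quote; forced after the calendar invite: the budget email, the kickoff note, the reply from legal, and the revised draft.
That leaves the out-of-office reply and the summary memo with no forced order relative to the calendar invite — 2.

2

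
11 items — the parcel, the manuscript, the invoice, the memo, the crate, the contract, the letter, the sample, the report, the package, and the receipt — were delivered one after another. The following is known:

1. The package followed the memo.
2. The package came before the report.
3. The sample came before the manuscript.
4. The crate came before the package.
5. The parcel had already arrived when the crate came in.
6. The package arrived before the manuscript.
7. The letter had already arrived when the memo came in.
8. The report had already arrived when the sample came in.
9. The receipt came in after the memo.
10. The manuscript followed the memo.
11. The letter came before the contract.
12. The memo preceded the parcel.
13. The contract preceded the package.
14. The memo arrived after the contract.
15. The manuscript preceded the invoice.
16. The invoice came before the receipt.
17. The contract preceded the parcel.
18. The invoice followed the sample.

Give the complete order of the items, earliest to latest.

the letter, the contract, the memo, the parcel, the crate, the package, the report, the sample, the manuscript, the invoice, the receipt

The constraints fix every adjacent pair, so only one ordering works:
the letter → the contract → the memo → the parcel → the crate → the package → the report → the sample → the manuscript → the invoice → the receipt.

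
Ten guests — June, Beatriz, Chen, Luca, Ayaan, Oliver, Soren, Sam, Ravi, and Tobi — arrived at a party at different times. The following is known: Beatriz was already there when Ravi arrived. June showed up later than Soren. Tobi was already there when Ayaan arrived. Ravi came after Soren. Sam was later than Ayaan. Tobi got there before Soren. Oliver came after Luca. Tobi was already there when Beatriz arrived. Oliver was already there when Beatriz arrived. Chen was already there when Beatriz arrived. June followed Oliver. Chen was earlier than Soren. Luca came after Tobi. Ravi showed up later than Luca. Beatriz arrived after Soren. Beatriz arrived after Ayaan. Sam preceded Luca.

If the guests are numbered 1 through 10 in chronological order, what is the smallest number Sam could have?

Ayaan and Tobi must both come before Sam — 2 forced predecessors.
Nothing else is forced ahead of Sam, so their earliest slot is position 2 + 1 = 3.

3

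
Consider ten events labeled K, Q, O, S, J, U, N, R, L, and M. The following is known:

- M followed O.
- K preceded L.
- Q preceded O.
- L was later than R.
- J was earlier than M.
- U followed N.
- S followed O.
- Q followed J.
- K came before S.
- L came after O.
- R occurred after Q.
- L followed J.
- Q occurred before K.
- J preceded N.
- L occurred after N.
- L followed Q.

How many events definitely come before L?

Directly stated before L: J, K, N, O, Q, and R.
That's J, K, N, O, Q, and R — 6 in all.

6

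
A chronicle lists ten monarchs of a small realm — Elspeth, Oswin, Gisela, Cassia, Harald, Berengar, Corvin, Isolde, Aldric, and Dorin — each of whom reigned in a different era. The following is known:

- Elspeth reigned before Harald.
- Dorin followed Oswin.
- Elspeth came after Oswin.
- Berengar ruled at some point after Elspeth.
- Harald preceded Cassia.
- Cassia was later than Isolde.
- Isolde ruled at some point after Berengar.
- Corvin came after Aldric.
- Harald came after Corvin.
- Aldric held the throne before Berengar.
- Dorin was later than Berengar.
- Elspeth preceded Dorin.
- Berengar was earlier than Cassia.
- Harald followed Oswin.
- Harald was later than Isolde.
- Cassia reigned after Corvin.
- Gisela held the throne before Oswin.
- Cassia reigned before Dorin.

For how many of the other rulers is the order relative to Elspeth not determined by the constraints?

2

Forced before Elspeth: Gisela and Oswin; forced after Elspeth: Berengar, Cassia, Dorin, Harald, and Isolde.
That leaves Aldric and Corvin with no forced order relative to Elspeth — 2.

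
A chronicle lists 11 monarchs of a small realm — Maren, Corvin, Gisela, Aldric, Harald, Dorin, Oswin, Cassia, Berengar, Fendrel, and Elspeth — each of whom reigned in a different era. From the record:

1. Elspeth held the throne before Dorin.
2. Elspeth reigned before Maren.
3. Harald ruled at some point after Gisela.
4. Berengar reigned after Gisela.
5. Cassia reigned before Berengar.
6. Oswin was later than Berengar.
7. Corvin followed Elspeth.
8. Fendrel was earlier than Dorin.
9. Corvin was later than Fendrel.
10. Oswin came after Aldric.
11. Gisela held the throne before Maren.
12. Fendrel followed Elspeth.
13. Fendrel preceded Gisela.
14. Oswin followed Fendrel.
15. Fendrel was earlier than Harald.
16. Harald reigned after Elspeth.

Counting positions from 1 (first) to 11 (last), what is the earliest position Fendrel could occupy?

2

Elspeth must come before Fendrel — 1 forced predecessor.
Nothing else is forced ahead of Fendrel, so their earliest slot is position 1 + 1 = 2.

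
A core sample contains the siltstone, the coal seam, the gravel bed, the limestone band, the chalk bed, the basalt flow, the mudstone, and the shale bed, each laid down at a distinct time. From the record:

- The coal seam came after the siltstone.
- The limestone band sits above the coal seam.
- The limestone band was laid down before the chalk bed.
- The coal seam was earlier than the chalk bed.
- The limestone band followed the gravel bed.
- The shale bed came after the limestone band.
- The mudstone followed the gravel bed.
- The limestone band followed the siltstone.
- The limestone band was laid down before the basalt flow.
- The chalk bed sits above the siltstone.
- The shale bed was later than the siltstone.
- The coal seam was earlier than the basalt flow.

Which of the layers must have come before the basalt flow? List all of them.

the coal seam, the gravel bed, the limestone band, the siltstone

Directly stated before the basalt flow: the coal seam and the limestone band.
The gravel bed reaches the basalt flow via the gravel bed → the limestone band → the basalt flow.
The siltstone reaches the basalt flow via the siltstone → the limestone band → the basalt flow.
No chain forces the chalk bed (or any of the others) ahead of the basalt flow.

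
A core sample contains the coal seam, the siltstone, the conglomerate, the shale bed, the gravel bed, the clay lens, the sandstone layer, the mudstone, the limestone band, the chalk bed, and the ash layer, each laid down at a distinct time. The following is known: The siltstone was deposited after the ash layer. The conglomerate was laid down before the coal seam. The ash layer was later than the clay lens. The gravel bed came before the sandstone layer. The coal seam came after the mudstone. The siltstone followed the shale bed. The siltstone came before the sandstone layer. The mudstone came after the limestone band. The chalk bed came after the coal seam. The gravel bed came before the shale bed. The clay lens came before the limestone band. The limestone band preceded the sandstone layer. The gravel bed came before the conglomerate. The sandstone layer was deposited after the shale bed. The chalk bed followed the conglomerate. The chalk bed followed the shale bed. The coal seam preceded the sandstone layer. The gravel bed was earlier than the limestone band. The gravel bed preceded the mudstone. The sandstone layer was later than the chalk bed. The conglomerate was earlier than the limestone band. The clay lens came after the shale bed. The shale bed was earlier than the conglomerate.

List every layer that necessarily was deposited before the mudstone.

the clay lens, the conglomerate, the gravel bed, the limestone band, the shale bed

Directly stated before the mudstone: the gravel bed and the limestone band.
The clay lens reaches the mudstone via the clay lens → the limestone band → the mudstone.
The conglomerate reaches the mudstone via the conglomerate → the limestone band → the mudstone.
The shale bed reaches the mudstone via the shale bed → the conglomerate → the limestone band → the mudstone.
No chain forces the ash layer (or any of the others) ahead of the mudstone.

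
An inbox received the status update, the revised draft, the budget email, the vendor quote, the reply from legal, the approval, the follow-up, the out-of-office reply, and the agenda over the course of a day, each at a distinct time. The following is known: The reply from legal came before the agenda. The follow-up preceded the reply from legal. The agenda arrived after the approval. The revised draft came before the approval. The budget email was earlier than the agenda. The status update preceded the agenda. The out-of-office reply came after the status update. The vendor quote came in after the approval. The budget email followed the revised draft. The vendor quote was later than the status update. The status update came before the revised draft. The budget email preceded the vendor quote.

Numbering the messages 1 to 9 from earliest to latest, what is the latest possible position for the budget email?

7

The budget email must come before the agenda and the vendor quote — 2 messages forced after it.
Everything else can be placed before the budget email in some valid order, so the budget email can sit as late as position 9 − 2 = 7.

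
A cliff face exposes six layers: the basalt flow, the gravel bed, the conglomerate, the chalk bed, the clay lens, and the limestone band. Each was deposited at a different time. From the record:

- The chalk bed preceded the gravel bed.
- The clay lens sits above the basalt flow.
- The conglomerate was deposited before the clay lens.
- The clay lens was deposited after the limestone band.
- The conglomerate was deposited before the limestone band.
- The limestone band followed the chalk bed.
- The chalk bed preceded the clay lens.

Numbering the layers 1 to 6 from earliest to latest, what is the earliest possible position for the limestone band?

3

The chalk bed and the conglomerate must both come before the limestone band — 2 forced predecessors.
Nothing else is forced ahead of the limestone band, so its earliest slot is position 2 + 1 = 3.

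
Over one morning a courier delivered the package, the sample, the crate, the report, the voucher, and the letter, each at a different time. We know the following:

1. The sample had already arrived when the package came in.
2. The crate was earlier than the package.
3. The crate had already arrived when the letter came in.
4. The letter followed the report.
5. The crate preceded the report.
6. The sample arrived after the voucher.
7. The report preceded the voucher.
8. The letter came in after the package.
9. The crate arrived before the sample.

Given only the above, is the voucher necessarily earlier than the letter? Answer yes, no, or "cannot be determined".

yes

Chain the constraints: the voucher → the sample → the package → the letter. Each link is directly stated, so the voucher comes before the letter.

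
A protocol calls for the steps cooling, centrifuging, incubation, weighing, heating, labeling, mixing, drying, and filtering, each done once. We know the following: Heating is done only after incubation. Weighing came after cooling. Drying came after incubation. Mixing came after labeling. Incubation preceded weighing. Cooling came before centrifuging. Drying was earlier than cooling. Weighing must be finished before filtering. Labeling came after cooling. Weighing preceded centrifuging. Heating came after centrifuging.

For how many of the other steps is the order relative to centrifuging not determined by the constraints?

3

Forced before centrifuging: cooling, drying, incubation, and weighing; forced after centrifuging: heating.
That leaves filtering, labeling, and mixing with no forced order relative to centrifuging — 3.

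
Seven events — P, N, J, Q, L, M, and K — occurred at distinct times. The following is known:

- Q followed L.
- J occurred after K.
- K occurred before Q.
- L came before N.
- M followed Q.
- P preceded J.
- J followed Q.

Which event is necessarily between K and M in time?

Tracing the constraints gives K → Q → M, so Q sits after K and before M.
No other event is forced both after K and before M.

Q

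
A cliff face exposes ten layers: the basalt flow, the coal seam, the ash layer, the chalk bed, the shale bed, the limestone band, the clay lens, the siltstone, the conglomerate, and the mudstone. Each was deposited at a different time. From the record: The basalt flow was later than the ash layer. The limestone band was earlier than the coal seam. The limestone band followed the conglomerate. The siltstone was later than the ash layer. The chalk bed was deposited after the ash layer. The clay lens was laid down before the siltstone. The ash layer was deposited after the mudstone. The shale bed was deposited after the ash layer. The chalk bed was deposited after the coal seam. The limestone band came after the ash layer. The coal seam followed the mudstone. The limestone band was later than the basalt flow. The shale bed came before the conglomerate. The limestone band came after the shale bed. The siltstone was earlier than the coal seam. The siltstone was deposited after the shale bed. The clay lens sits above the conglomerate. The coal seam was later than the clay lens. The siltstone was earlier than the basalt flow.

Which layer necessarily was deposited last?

the chalk bed

Every other layer has a chain of constraints placing it before the chalk bed, so the chalk bed is last.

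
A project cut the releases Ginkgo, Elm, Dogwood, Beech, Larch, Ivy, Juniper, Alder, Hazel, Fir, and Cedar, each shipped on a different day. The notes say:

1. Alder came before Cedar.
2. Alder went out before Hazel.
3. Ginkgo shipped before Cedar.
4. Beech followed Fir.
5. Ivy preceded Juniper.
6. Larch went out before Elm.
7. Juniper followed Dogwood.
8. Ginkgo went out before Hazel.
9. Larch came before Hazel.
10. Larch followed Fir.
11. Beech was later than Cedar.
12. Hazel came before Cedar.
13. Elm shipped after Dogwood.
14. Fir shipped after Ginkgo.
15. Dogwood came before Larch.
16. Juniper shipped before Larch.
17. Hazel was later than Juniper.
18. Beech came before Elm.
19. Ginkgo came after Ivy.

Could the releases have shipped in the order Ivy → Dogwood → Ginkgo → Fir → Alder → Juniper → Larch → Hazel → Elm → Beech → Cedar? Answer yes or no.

The constraints require Cedar before Beech, but in the proposed sequence Beech appears ahead of Cedar. That one violation is enough.

no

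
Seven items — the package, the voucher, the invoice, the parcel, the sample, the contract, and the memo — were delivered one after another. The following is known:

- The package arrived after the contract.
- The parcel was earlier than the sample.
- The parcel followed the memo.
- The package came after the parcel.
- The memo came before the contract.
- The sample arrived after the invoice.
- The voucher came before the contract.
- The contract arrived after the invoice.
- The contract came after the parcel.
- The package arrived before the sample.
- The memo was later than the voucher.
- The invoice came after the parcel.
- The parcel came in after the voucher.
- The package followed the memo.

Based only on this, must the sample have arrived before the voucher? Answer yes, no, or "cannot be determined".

no

Tracing the constraints gives the voucher → the parcel → the sample, so the voucher must come before the sample.
That means the sample cannot be before the voucher.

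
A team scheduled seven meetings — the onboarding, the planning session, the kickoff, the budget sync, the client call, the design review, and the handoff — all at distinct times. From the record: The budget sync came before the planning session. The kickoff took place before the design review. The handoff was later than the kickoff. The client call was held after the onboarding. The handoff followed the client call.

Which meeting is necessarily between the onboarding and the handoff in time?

Tracing the constraints gives the onboarding → the client call → the handoff, so the client call sits after the onboarding and before the handoff.
No other meeting is forced both after the onboarding and before the handoff.

the client call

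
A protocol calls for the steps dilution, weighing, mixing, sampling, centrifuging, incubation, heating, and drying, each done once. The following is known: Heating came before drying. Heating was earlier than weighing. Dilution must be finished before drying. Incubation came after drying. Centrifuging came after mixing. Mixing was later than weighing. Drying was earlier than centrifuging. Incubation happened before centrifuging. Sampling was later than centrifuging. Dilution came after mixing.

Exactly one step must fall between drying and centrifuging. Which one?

Tracing the constraints gives drying → incubation → centrifuging, so incubation sits after drying and before centrifuging.
No other step is forced both after drying and before centrifuging.

incubation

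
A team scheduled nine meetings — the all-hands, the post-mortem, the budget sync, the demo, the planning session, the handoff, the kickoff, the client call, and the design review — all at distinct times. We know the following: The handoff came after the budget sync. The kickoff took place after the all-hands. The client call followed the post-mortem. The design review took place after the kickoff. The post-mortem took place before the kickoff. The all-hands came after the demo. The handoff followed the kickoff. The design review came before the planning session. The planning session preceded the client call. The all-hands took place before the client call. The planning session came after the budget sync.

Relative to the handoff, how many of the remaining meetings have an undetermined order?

Forced before the handoff: the all-hands, the budget sync, the demo, the kickoff, and the post-mortem.
That leaves the client call, the design review, and the planning session with no forced order relative to the handoff — 3.

3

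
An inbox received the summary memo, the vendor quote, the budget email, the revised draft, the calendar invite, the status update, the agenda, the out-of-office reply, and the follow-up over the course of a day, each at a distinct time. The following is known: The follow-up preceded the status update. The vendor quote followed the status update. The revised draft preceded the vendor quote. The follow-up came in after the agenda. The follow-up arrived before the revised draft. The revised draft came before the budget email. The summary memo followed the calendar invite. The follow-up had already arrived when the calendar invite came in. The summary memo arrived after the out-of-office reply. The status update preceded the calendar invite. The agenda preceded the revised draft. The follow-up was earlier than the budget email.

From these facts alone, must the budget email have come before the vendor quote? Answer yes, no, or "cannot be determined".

cannot be determined

No chain of stated constraints runs from the budget email to the vendor quote, and none runs from the vendor quote to the budget email either.
So the relative order of the budget email and the vendor quote is not fixed by the given facts.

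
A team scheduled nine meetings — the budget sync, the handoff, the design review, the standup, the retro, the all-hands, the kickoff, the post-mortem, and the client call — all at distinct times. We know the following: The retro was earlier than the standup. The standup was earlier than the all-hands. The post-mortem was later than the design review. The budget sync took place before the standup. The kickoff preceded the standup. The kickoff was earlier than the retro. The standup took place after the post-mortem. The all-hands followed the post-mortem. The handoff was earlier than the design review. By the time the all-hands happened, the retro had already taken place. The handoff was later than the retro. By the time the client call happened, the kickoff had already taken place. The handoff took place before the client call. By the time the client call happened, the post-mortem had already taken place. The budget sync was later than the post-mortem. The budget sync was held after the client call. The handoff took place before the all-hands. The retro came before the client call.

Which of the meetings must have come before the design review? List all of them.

Directly stated before the design review: the handoff.
The kickoff reaches the design review via the kickoff → the retro → the handoff → the design review.
The retro reaches the design review via the retro → the handoff → the design review.

the handoff, the kickoff, the retro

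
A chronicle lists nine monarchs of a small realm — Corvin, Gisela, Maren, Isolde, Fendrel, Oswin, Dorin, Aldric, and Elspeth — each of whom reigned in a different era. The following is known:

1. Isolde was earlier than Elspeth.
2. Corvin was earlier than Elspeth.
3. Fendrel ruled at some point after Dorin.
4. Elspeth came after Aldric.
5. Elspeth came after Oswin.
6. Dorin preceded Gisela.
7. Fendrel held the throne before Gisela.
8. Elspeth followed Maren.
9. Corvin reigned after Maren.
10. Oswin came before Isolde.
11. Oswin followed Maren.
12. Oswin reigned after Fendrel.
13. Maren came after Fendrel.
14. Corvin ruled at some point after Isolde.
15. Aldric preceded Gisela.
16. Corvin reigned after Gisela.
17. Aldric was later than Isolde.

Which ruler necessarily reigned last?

Every other ruler has a chain of constraints placing them before Elspeth, so Elspeth is last.

Elspeth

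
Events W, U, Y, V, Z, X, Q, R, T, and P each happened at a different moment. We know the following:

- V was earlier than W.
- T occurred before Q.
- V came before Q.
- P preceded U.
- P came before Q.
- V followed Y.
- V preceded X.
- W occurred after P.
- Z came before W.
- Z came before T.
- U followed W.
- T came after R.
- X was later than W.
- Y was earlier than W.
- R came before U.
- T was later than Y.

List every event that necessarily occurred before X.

P, V, W, Y, Z

Directly stated before X: V and W.
P reaches X via P → W → X.
Y reaches X via Y → V → X.
Z reaches X via Z → W → X.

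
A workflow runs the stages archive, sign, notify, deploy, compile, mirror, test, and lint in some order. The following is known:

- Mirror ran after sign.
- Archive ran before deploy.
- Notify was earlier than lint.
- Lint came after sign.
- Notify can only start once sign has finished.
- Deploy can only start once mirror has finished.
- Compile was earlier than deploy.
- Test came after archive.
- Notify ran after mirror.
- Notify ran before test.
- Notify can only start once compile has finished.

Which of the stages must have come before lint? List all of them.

Directly stated before lint: notify and sign.
Compile reaches lint via compile → notify → lint.
Mirror reaches lint via mirror → notify → lint.

compile, mirror, notify, sign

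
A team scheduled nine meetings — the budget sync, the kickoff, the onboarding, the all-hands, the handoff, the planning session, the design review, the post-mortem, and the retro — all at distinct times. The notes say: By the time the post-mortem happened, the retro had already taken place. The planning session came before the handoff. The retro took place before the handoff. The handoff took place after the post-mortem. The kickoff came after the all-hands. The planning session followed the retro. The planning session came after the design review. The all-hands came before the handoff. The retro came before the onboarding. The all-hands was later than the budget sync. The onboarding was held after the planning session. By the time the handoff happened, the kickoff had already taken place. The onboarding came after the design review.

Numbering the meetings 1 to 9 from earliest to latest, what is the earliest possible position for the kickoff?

The all-hands and the budget sync must both come before the kickoff — 2 forced predecessors.
Nothing else is forced ahead of the kickoff, so its earliest slot is position 2 + 1 = 3.

3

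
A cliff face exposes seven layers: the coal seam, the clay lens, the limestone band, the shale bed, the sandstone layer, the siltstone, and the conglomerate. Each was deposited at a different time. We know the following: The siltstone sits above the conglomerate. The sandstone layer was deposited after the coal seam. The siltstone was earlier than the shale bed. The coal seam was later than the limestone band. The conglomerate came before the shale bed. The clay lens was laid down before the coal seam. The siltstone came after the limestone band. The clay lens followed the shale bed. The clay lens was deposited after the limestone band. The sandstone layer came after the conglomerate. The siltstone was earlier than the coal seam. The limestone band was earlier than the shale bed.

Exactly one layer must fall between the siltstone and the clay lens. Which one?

the shale bed

Tracing the constraints gives the siltstone → the shale bed → the clay lens, so the shale bed sits after the siltstone and before the clay lens.
No other layer is forced both after the siltstone and before the clay lens.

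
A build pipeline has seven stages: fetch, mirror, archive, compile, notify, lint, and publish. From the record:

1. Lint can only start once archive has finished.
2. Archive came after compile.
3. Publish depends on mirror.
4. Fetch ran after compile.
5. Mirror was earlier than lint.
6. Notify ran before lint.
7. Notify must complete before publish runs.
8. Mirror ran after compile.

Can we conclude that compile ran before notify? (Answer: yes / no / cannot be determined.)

cannot be determined

No chain of stated constraints runs from compile to notify, and none runs from notify to compile either.
So the relative order of compile and notify is not fixed by the given facts.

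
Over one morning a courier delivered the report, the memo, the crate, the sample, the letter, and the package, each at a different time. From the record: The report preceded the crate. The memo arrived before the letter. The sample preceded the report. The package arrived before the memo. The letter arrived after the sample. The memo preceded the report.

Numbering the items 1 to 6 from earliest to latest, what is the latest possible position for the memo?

The memo must come before the crate, the letter, and the report — 3 items forced after it.
Everything else can be placed before the memo in some valid order, so the memo can sit as late as position 6 − 3 = 3.

3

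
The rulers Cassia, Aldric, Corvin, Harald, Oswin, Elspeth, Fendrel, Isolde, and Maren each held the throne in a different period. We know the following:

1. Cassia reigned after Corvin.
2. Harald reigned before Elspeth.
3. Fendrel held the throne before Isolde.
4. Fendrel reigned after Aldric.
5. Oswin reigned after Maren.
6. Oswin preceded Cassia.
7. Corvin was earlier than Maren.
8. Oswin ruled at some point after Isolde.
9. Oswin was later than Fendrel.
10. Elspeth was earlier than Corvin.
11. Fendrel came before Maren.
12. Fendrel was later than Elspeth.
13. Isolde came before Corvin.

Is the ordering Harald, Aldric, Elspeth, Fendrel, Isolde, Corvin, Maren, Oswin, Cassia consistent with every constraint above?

yes

Check each stated constraint against the proposed order — e.g. Isolde is ahead of Oswin; Fendrel is ahead of Oswin. Every pair is in the required order; nothing is violated.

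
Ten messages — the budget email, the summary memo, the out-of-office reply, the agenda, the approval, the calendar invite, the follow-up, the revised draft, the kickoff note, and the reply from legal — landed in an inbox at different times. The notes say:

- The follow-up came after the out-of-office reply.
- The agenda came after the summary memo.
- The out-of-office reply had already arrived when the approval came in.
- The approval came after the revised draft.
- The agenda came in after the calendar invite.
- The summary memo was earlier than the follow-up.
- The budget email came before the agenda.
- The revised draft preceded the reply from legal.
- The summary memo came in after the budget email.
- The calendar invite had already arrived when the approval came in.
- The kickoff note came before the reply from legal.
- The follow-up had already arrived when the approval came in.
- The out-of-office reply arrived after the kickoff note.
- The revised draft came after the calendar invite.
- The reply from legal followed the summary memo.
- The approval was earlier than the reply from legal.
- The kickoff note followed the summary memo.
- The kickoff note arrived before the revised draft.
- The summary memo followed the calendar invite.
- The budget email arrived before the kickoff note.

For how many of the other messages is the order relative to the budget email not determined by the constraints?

Forced after the budget email: the agenda, the approval, the follow-up, the kickoff note, the out-of-office reply, the reply from legal, the revised draft, and the summary memo.
That leaves the calendar invite with no forced order relative to the budget email — 1.

1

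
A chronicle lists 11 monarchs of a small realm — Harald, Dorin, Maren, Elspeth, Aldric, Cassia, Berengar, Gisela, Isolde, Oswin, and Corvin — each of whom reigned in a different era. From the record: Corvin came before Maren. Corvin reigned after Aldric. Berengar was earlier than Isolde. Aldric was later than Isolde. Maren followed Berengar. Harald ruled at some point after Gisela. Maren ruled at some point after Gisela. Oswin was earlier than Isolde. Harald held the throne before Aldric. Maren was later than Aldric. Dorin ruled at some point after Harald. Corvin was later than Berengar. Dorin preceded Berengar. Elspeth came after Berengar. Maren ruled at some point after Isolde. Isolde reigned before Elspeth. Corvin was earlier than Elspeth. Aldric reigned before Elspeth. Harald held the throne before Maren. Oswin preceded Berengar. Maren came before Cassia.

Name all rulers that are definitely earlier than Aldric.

Directly stated before Aldric: Harald and Isolde.
Berengar reaches Aldric via Berengar → Isolde → Aldric.
Dorin reaches Aldric via Dorin → Berengar → Isolde → Aldric.
Gisela reaches Aldric via Gisela → Harald → Aldric.
Likewise Oswin reaches Aldric by chaining the stated constraints.

Berengar, Dorin, Gisela, Harald, Isolde, Oswin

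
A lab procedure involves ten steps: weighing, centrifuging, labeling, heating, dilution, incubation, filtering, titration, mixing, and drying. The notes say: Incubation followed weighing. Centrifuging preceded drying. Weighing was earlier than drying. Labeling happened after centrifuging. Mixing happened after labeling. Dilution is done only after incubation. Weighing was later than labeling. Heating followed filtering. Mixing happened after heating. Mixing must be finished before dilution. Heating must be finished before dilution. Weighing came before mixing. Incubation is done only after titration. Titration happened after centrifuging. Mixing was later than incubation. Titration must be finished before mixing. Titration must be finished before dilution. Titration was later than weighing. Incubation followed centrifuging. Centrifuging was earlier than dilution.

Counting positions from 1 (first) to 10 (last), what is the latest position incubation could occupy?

Incubation must come before dilution and mixing — 2 steps forced after it.
Everything else can be placed before incubation in some valid order, so incubation can sit as late as position 10 − 2 = 8.

8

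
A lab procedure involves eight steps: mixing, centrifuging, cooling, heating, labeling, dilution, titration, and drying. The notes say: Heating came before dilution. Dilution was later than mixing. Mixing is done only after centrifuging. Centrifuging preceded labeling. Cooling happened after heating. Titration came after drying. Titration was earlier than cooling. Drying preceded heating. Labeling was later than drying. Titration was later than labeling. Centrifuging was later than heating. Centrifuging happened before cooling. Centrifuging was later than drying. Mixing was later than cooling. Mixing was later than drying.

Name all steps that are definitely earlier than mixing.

Directly stated before mixing: centrifuging, cooling, and drying.
Heating reaches mixing via heating → centrifuging → mixing.
Labeling reaches mixing via labeling → titration → cooling → mixing.
Titration reaches mixing via titration → cooling → mixing.
No chain forces dilution ahead of mixing.

centrifuging, cooling, drying, heating, labeling, titration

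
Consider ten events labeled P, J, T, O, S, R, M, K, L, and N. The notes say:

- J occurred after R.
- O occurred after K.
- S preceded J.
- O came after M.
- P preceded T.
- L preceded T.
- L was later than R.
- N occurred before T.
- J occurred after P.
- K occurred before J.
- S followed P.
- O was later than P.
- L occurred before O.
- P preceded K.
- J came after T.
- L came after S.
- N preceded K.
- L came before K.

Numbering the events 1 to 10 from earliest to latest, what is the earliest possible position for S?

2

P must come before S — 1 forced predecessor.
Nothing else is forced ahead of S, so its earliest slot is position 1 + 1 = 2.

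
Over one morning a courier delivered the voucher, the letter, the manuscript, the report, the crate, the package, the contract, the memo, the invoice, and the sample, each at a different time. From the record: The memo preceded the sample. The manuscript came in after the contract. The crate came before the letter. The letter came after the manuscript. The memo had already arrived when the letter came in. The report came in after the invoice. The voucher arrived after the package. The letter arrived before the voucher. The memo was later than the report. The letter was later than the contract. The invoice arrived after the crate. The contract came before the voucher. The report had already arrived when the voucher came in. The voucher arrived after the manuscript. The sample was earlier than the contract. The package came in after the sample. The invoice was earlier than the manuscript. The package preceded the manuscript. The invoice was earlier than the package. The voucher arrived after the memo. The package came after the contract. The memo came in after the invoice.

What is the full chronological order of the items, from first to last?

The constraints fix every adjacent pair, so only one ordering works:
the crate → the invoice → the report → the memo → the sample → the contract → the package → the manuscript → the letter → the voucher.

the crate, the invoice, the report, the memo, the sample, the contract, the package, the manuscript, the letter, the voucher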